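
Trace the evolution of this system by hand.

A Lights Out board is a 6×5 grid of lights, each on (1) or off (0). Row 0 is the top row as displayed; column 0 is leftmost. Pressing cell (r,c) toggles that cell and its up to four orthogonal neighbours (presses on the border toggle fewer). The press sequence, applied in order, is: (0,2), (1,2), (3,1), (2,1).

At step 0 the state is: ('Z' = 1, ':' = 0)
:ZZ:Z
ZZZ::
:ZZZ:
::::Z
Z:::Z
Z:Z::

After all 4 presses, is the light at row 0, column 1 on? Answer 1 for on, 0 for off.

[0] :ZZ:Z
ZZZ::
:ZZZ:
::::Z
Z:::Z
Z:Z::
[1] :::ZZ
ZZ:::
:ZZZ:
::::Z
Z:::Z
Z:Z::
[2] ::ZZZ
Z:ZZ:
:Z:Z:
::::Z
Z:::Z
Z:Z::
[3] ::ZZZ
Z:ZZ:
:::Z:
ZZZ:Z
ZZ::Z
Z:Z::
[4] ::ZZZ
ZZZZ:
ZZZZ:
Z:Z:Z
ZZ::Z
Z:Z::

0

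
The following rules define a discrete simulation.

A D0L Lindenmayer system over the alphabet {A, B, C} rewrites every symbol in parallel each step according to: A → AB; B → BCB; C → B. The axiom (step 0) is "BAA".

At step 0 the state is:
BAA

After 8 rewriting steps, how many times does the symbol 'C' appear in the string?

984

0) BAA
1) BCBABAB
2) BCBBBCBABBCBABBCB
3) BCBBBCBBCBBCBBBCBABBCBBCBBBCBABBCBBCBBBCB
4) BCBBBCBBCBBCBBBCBBCBBBCBBCBBBCBBCBBCBBBCBABBCBBCBBBCBBCBBBCBBCBBCBBBCBABBCBBCBBBCBBCBBBCBBCBBCBBBCB
5) BCBBBCBBCBBCBBBCBBCBBBCBBCBBBCBBCBBCBBBCBBCBBBCBBCBBCBBBCB…BCBBBCBBCBBCBBBCBBCBBBCBBCBBCBBBCBBCBBBCBBCBBBCBBCBBCBBBCB  (len 239)
6) BCBBBCBBCBBCBBBCBBCBBBCBBCBBBCBBCBBCBBBCBBCBBBCBBCBBCBBBCB…BCBBBCBBCBBCBBBCBBCBBBCBBCBBCBBBCBBCBBBCBBCBBBCBBCBBCBBBCB  (len 577)
7) BCBBBCBBCBBCBBBCBBCBBBCBBCBBBCBBCBBCBBBCBBCBBBCBBCBBCBBBCB…BCBBBCBBCBBCBBBCBBCBBBCBBCBBCBBBCBBCBBBCBBCBBBCBBCBBCBBBCB  (len 1393)
8) BCBBBCBBCBBCBBBCBBCBBBCBBCBBBCBBCBBCBBBCBBCBBBCBBCBBCBBBCB…BCBBBCBBCBBCBBBCBBCBBBCBBCBBCBBBCBBCBBBCBBCBBBCBBCBBCBBBCB  (len 3363)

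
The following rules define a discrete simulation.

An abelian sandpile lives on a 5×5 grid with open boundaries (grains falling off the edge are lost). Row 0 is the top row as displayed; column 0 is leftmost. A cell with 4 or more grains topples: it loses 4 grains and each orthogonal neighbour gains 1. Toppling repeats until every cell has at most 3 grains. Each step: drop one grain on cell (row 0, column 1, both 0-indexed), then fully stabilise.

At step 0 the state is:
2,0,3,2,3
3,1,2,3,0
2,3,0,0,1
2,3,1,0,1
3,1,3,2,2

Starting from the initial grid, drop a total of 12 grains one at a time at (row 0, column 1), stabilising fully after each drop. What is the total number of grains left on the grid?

[0] 2,0,3,2,3
3,1,2,3,0
2,3,0,0,1
2,3,1,0,1
3,1,3,2,2
[1] 2,1,3,2,3
3,1,2,3,0
2,3,0,0,1
2,3,1,0,1
3,1,3,2,2
[2] 2,2,3,2,3
3,1,2,3,0
2,3,0,0,1
2,3,1,0,1
3,1,3,2,2
[3] 2,3,3,2,3
3,1,2,3,0
2,3,0,0,1
2,3,1,0,1
3,1,3,2,2
[4] 3,1,0,3,3
3,2,3,3,0
2,3,0,0,1
2,3,1,0,1
3,1,3,2,2
[5] 3,2,0,3,3
3,2,3,3,0
2,3,0,0,1
2,3,1,0,1
3,1,3,2,2
[6] 3,3,0,3,3
3,2,3,3,0
2,3,0,0,1
2,3,1,0,1
3,1,3,2,2
[7] 1,2,3,1,0
2,2,1,1,2
1,2,2,1,1
1,1,2,0,1
0,3,3,2,2
[8] 1,3,3,1,0
2,2,1,1,2
1,2,2,1,1
1,1,2,0,1
0,3,3,2,2
[9] 2,1,0,2,0
2,3,2,1,2
1,2,2,1,1
1,1,2,0,1
0,3,3,2,2
[10] 2,2,0,2,0
2,3,2,1,2
1,2,2,1,1
1,1,2,0,1
0,3,3,2,2
[11] 2,3,0,2,0
2,3,2,1,2
1,2,2,1,1
1,1,2,0,1
0,3,3,2,2
[12] 3,1,1,2,0
3,0,3,1,2
1,3,2,1,1
1,1,2,0,1
0,3,3,2,2

39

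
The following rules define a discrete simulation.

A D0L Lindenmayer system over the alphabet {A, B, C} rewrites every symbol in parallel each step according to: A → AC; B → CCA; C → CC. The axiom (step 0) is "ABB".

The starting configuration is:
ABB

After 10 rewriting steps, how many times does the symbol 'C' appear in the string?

t=0: ABB
t=1: ACCCACCA
t=2: ACCCCCCCACCCCCAC
t=3: ACCCCCCCCCCCCCCCACCCCCCCCCCCACCC
t=4: ACCCCCCCCCCCCCCCCCCCCCCCCCCCCCCCACCCCCCCCCCCCCCCCCCCCCCCACCCCCCC
t=5: ACCCCCCCCCCCCCCCCCCCCCCCCCCCCCCCCCCCCCCCCCCCCCCCCCCCCCCCCC…CCCCCCCCCCCCCCCCCCCCCCCCCCCCCCCCCCCCCCCCCCACCCCCCCCCCCCCCC  (len 128)
t=6: ACCCCCCCCCCCCCCCCCCCCCCCCCCCCCCCCCCCCCCCCCCCCCCCCCCCCCCCCC…CCCCCCCCCCCCCCCCCCCCCCCCCCACCCCCCCCCCCCCCCCCCCCCCCCCCCCCCC  (len 256)
t=7: ACCCCCCCCCCCCCCCCCCCCCCCCCCCCCCCCCCCCCCCCCCCCCCCCCCCCCCCCC…CCCCCCCCCCCCCCCCCCCCCCCCCCCCCCCCCCCCCCCCCCCCCCCCCCCCCCCCCC  (len 512)
t=8: ACCCCCCCCCCCCCCCCCCCCCCCCCCCCCCCCCCCCCCCCCCCCCCCCCCCCCCCCC…CCCCCCCCCCCCCCCCCCCCCCCCCCCCCCCCCCCCCCCCCCCCCCCCCCCCCCCCCC  (len 1024)
t=9: ACCCCCCCCCCCCCCCCCCCCCCCCCCCCCCCCCCCCCCCCCCCCCCCCCCCCCCCCC…CCCCCCCCCCCCCCCCCCCCCCCCCCCCCCCCCCCCCCCCCCCCCCCCCCCCCCCCCC  (len 2048)
t=10: ACCCCCCCCCCCCCCCCCCCCCCCCCCCCCCCCCCCCCCCCCCCCCCCCCCCCCCCCC…CCCCCCCCCCCCCCCCCCCCCCCCCCCCCCCCCCCCCCCCCCCCCCCCCCCCCCCCCC  (len 4096)

4093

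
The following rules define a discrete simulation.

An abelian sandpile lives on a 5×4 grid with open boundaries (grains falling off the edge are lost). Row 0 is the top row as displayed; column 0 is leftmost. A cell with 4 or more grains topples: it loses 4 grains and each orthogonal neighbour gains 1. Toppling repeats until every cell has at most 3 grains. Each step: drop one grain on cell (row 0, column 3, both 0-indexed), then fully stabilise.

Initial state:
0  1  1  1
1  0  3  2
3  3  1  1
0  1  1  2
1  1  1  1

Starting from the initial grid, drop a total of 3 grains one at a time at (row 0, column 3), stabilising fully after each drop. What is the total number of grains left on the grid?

t=0: 0  1  1  1
1  0  3  2
3  3  1  1
0  1  1  2
1  1  1  1
t=1: 0  1  1  2
1  0  3  2
3  3  1  1
0  1  1  2
1  1  1  1
t=2: 0  1  1  3
1  0  3  2
3  3  1  1
0  1  1  2
1  1  1  1
t=3: 0  1  2  0
1  0  3  3
3  3  1  1
0  1  1  2
1  1  1  1

26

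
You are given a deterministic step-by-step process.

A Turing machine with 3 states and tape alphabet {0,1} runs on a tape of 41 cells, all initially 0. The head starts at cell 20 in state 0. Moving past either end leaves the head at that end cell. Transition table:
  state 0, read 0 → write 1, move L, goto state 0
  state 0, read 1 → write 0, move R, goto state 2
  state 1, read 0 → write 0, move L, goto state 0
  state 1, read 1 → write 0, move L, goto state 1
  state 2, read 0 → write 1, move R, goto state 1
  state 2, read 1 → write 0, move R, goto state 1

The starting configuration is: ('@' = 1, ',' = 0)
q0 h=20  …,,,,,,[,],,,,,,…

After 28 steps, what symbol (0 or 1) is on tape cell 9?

[0] q0 h=20  …,,,,,,[,],,,,,,…
[1] q0 h=19  …,,,,,,[,]@,,,,,…
[2] q0 h=18  …,,,,,,[,]@@,,,,…
[3] q0 h=17  …,,,,,,[,]@@@,,,…
[4] q0 h=16  …,,,,,,[,]@@@@,,…
[5] q0 h=15  …,,,,,,[,]@@@@@,…
[6] q0 h=14  …,,,,,,[,]@@@@@@…
[7] q0 h=13  …,,,,,,[,]@@@@@@…
[8] q0 h=12  …,,,,,,[,]@@@@@@…
[9] q0 h=11  …,,,,,,[,]@@@@@@…
[10] q0 h=10  …,,,,,,[,]@@@@@@…
[11] q0 h= 9  …,,,,,,[,]@@@@@@…
[12] q0 h= 8  …,,,,,,[,]@@@@@@…
[13] q0 h= 7  …,,,,,,[,]@@@@@@…
[14] q0 h= 6  |,,,,,,[,]@@@@@@…
[15] q0 h= 5  |,,,,,[,]@@@@@@…
[16] q0 h= 4  |,,,,[,]@@@@@@…
[17] q0 h= 3  |,,,[,]@@@@@@…
[18] q0 h= 2  |,,[,]@@@@@@…
[19] q0 h= 1  |,[,]@@@@@@…
[20] q0 h= 0  |[,]@@@@@@…
[21] q0 h= 0  |[@]@@@@@@…
[22] q2 h= 1  |,[@]@@@@@@…
[23] q1 h= 2  |,,[@]@@@@@@…
[24] q1 h= 1  |,[,],@@@@@…
[25] q0 h= 0  |[,],,@@@@…
[26] q0 h= 0  |[@],,@@@@…
[27] q2 h= 1  |,[,],@@@@@…
[28] q1 h= 2  |,@[,]@@@@@@…

1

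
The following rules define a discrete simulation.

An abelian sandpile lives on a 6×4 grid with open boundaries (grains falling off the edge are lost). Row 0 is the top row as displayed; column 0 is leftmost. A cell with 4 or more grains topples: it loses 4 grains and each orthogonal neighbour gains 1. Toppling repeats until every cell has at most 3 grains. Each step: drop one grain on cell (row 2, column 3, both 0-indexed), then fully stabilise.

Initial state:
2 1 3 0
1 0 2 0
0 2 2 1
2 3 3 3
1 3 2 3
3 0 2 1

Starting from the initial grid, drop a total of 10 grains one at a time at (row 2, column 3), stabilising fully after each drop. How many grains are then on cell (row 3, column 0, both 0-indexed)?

3

0) 2 1 3 0
1 0 2 0
0 2 2 1
2 3 3 3
1 3 2 3
3 0 2 1
1) 2 1 3 0
1 0 2 0
0 2 2 2
2 3 3 3
1 3 2 3
3 0 2 1
2) 2 1 3 0
1 0 2 0
0 2 2 3
2 3 3 3
1 3 2 3
3 0 2 1
3) 2 1 3 0
1 1 3 1
1 0 1 2
3 2 3 2
2 1 1 1
3 1 3 2
4) 2 1 3 0
1 1 3 1
1 0 1 3
3 2 3 2
2 1 1 1
3 1 3 2
5) 2 1 3 0
1 1 3 2
1 0 2 0
3 2 3 3
2 1 1 1
3 1 3 2
6) 2 1 3 0
1 1 3 2
1 0 2 1
3 2 3 3
2 1 1 1
3 1 3 2
7) 2 1 3 0
1 1 3 2
1 0 2 2
3 2 3 3
2 1 1 1
3 1 3 2
8) 2 1 3 0
1 1 3 2
1 0 2 3
3 2 3 3
2 1 1 1
3 1 3 2
9) 2 2 0 2
1 2 2 0
1 1 1 3
3 3 1 1
2 1 2 2
3 1 3 2
10) 2 2 0 2
1 2 2 1
1 1 2 0
3 3 1 2
2 1 2 2
3 1 3 2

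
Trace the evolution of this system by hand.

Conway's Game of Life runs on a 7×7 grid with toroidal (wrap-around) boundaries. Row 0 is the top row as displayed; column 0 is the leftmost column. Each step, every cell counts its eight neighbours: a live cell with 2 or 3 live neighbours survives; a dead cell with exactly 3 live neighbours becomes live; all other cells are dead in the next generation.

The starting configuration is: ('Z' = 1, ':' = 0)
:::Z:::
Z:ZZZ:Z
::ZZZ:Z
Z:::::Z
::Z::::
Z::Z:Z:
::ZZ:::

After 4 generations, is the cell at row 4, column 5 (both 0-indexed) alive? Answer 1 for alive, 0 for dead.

0) :::Z:::
Z:ZZZ:Z
::ZZZ:Z
Z:::::Z
::Z::::
Z::Z:Z:
::ZZ:::
1) :Z:::::
ZZ::::Z
::Z:Z::
ZZZ::ZZ
ZZ:::::
:Z:ZZ::
::ZZ:::
2) :Z:::::
ZZZ::::
::ZZ:::
::ZZ:ZZ
:::ZZZ:
ZZ:ZZ::
:Z:ZZ::
3) :::Z:::
Z::Z:::
Z:::Z:Z
:::::ZZ
ZZ:::::
ZZ:::::
:Z:ZZ::
4) :::Z:::
Z::ZZ:Z
Z:::Z::
:Z:::Z:
:Z:::::
:::::::
ZZ:ZZ::

0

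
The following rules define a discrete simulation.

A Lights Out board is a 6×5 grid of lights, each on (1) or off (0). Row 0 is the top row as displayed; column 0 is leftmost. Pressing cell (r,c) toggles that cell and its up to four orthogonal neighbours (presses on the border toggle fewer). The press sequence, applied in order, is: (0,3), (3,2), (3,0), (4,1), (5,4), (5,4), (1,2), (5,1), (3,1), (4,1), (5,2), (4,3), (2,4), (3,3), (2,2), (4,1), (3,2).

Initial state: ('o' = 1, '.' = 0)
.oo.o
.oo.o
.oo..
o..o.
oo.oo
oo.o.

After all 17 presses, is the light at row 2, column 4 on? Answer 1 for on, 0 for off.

step 0: .oo.o
.oo.o
.oo..
o..o.
oo.oo
oo.o.
step 1: .o.o.
.oooo
.oo..
o..o.
oo.oo
oo.o.
step 2: .o.o.
.oooo
.o...
ooo..
ooooo
oo.o.
step 3: .o.o.
.oooo
oo...
..o..
.oooo
oo.o.
step 4: .o.o.
.oooo
oo...
.oo..
o..oo
o..o.
step 5: .o.o.
.oooo
oo...
.oo..
o..o.
o...o
step 6: .o.o.
.oooo
oo...
.oo..
o..oo
o..o.
step 7: .ooo.
....o
ooo..
.oo..
o..oo
o..o.
step 8: .ooo.
....o
ooo..
.oo..
oo.oo
.ooo.
step 9: .ooo.
....o
o.o..
o....
o..oo
.ooo.
step 10: .ooo.
....o
o.o..
oo...
.oooo
..oo.
step 11: .ooo.
....o
o.o..
oo...
.o.oo
.o...
step 12: .ooo.
....o
o.o..
oo.o.
.oo..
.o.o.
step 13: .ooo.
.....
o.ooo
oo.oo
.oo..
.o.o.
step 14: .ooo.
.....
o.o.o
ooo..
.ooo.
.o.o.
step 15: .ooo.
..o..
oo.oo
oo...
.ooo.
.o.o.
step 16: .ooo.
..o..
oo.oo
o....
o..o.
...o.
step 17: .ooo.
..o..
ooooo
oooo.
o.oo.
...o.

1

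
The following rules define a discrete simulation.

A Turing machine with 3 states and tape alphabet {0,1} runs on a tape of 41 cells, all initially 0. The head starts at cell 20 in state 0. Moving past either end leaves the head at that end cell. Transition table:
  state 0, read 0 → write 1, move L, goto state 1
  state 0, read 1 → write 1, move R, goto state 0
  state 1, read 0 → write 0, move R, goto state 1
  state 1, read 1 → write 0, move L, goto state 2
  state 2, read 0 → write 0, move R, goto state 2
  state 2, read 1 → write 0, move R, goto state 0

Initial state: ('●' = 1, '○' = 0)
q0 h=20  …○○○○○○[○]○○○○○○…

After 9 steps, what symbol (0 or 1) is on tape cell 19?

gen 0: q0 h=20  …○○○○○○[○]○○○○○○…
gen 1: q1 h=19  …○○○○○○[○]●○○○○○…
gen 2: q1 h=20  …○○○○○○[●]○○○○○○…
gen 3: q2 h=19  …○○○○○○[○]○○○○○○…
gen 4: q2 h=20  …○○○○○○[○]○○○○○○…
gen 5: q2 h=21  …○○○○○○[○]○○○○○○…
gen 6: q2 h=22  …○○○○○○[○]○○○○○○…
gen 7: q2 h=23  …○○○○○○[○]○○○○○○…
gen 8: q2 h=24  …○○○○○○[○]○○○○○○…
gen 9: q2 h=25  …○○○○○○[○]○○○○○○…

0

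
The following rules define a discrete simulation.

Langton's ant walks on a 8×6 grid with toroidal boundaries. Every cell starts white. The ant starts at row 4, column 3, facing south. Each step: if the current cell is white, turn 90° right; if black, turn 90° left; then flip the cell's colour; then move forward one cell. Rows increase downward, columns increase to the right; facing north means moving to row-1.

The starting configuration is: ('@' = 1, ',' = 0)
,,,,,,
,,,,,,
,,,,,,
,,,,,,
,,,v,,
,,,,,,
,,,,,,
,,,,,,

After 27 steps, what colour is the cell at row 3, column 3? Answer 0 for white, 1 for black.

0

gen 0: ,,,,,,
,,,,,,
,,,,,,
,,,,,,
,,,v,,
,,,,,,
,,,,,,
,,,,,,
gen 1: ,,,,,,
,,,,,,
,,,,,,
,,,,,,
,,<@,,
,,,,,,
,,,,,,
,,,,,,
gen 2: ,,,,,,
,,,,,,
,,,,,,
,,^,,,
,,@@,,
,,,,,,
,,,,,,
,,,,,,
gen 3: ,,,,,,
,,,,,,
,,,,,,
,,@>,,
,,@@,,
,,,,,,
,,,,,,
,,,,,,
gen 4: ,,,,,,
,,,,,,
,,,,,,
,,@@,,
,,@v,,
,,,,,,
,,,,,,
,,,,,,
gen 5: ,,,,,,
,,,,,,
,,,,,,
,,@@,,
,,@,>,
,,,,,,
,,,,,,
,,,,,,
gen 6: ,,,,,,
,,,,,,
,,,,,,
,,@@,,
,,@,@,
,,,,v,
,,,,,,
,,,,,,
gen 7: ,,,,,,
,,,,,,
,,,,,,
,,@@,,
,,@,@,
,,,<@,
,,,,,,
,,,,,,
gen 8: ,,,,,,
,,,,,,
,,,,,,
,,@@,,
,,@^@,
,,,@@,
,,,,,,
,,,,,,
gen 9: ,,,,,,
,,,,,,
,,,,,,
,,@@,,
,,@@>,
,,,@@,
,,,,,,
,,,,,,
gen 10: ,,,,,,
,,,,,,
,,,,,,
,,@@^,
,,@@,,
,,,@@,
,,,,,,
,,,,,,
gen 11: ,,,,,,
,,,,,,
,,,,,,
,,@@@>
,,@@,,
,,,@@,
,,,,,,
,,,,,,
gen 12: ,,,,,,
,,,,,,
,,,,,,
,,@@@@
,,@@,v
,,,@@,
,,,,,,
,,,,,,
gen 13: ,,,,,,
,,,,,,
,,,,,,
,,@@@@
,,@@<@
,,,@@,
,,,,,,
,,,,,,
gen 14: ,,,,,,
,,,,,,
,,,,,,
,,@@^@
,,@@@@
,,,@@,
,,,,,,
,,,,,,
gen 15: ,,,,,,
,,,,,,
,,,,,,
,,@<,@
,,@@@@
,,,@@,
,,,,,,
,,,,,,
gen 16: ,,,,,,
,,,,,,
,,,,,,
,,@,,@
,,@v@@
,,,@@,
,,,,,,
,,,,,,
gen 17: ,,,,,,
,,,,,,
,,,,,,
,,@,,@
,,@,>@
,,,@@,
,,,,,,
,,,,,,
gen 18: ,,,,,,
,,,,,,
,,,,,,
,,@,^@
,,@,,@
,,,@@,
,,,,,,
,,,,,,
gen 19: ,,,,,,
,,,,,,
,,,,,,
,,@,@>
,,@,,@
,,,@@,
,,,,,,
,,,,,,
gen 20: ,,,,,,
,,,,,,
,,,,,^
,,@,@,
,,@,,@
,,,@@,
,,,,,,
,,,,,,
gen 21: ,,,,,,
,,,,,,
>,,,,@
,,@,@,
,,@,,@
,,,@@,
,,,,,,
,,,,,,
gen 22: ,,,,,,
,,,,,,
@,,,,@
v,@,@,
,,@,,@
,,,@@,
,,,,,,
,,,,,,
gen 23: ,,,,,,
,,,,,,
@,,,,@
@,@,@<
,,@,,@
,,,@@,
,,,,,,
,,,,,,
gen 24: ,,,,,,
,,,,,,
@,,,,^
@,@,@@
,,@,,@
,,,@@,
,,,,,,
,,,,,,
gen 25: ,,,,,,
,,,,,,
@,,,<,
@,@,@@
,,@,,@
,,,@@,
,,,,,,
,,,,,,
gen 26: ,,,,,,
,,,,^,
@,,,@,
@,@,@@
,,@,,@
,,,@@,
,,,,,,
,,,,,,
gen 27: ,,,,,,
,,,,@>
@,,,@,
@,@,@@
,,@,,@
,,,@@,
,,,,,,
,,,,,,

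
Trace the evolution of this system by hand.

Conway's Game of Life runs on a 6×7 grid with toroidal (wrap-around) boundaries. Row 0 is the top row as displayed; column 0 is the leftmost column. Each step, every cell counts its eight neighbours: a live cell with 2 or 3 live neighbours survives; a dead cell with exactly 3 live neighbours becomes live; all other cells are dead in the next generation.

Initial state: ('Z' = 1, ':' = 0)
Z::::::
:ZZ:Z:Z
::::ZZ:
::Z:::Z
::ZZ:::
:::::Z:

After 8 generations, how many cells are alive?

k=0  Z::::::
:ZZ:Z:Z
::::ZZ:
::Z:::Z
::ZZ:::
:::::Z:
k=1  ZZ:::ZZ
ZZ:ZZ:Z
ZZZ:Z:Z
::Z:ZZ:
::ZZ:::
:::::::
k=2  :ZZ:ZZ:
:::ZZ::
:::::::
Z:::ZZZ
::ZZZ::
ZZZ:::Z
k=3  ::::ZZZ
::ZZZZ:
:::Z::Z
::::ZZZ
::Z:Z::
Z:::::Z
k=4  Z::::::
::Z::::
::Z:::Z
::::Z:Z
Z::ZZ::
Z::ZZ:Z
k=5  ZZ:Z::Z
:Z:::::
:::Z:Z:
Z:::Z:Z
Z::::::
ZZ:ZZZZ
k=6  :::Z:::
:Z::Z:Z
Z:::ZZZ
Z:::ZZZ
:::Z:::
:::ZZZ:
k=7  ::ZZ:::
:::ZZ:Z
:Z:Z:::
Z::Z:::
:::Z:::
::ZZ:::
k=8  :::::::
::::Z::
Z::Z:::
:::ZZ::
:::ZZ::
::::Z::

8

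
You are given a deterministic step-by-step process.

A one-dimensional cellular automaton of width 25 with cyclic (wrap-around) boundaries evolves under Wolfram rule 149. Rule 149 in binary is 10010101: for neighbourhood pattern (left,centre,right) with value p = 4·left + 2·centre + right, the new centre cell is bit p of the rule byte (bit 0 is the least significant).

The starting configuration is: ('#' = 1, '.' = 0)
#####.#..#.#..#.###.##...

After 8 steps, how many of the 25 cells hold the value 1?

10

gen 0: #####.#..#.#..#.###.##...
gen 1: .###..##.#.##.#..#....##.
gen 2: ..#.#....#....##.####...#
gen 3: #.#.####.####.....##.##.#
gen 4: ..#..##...##.####........
gen 5: #.##...##.....##.########
gen 6: ....##...####.....#######
gen 7: ###...##..##.####..#####.
gen 8: .#.##...#.....##.#..###..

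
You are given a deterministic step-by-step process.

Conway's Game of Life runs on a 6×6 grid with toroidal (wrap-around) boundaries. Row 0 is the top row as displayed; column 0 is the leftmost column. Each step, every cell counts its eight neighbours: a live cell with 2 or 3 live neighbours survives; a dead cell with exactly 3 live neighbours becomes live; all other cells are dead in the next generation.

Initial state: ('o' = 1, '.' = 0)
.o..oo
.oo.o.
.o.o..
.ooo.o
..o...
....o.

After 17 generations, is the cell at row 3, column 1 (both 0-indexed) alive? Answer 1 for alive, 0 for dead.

0

k=0  .o..oo
.oo.o.
.o.o..
.ooo.o
..o...
....o.
k=1  ooo.oo
.o..oo
......
oo.oo.
.oo.o.
...ooo
k=2  .oo...
.oooo.
.ooo..
oo.ooo
.o....
......
k=3  .o....
o...o.
......
...ooo
.oo.oo
.oo...
k=4  ooo...
......
...o..
o.oo.o
.o...o
...o..
k=5  .oo...
.oo...
..ooo.
oooo.o
.o.o.o
......
k=6  .oo...
......
....oo
.....o
.o.o.o
oo....
k=7  ooo...
......
....oo
.....o
.oo.oo
......
k=8  .o....
oo...o
....oo
...o..
o...oo
...o.o
k=9  .oo.oo
.o..oo
....oo
o..o..
o..o.o
.....o
k=10  .ooo..
.oo...
...o..
o..o..
o....o
.ooo..
k=11  o.....
.o....
.o.o..
o...oo
o..ooo
...oo.
k=12  ......
ooo...
.oo.oo
.oo...
o.....
o..o..
k=13  o.o...
o.oo.o
.....o
..oo.o
o.o...
......
k=14  o.oo.o
o.oooo
.o...o
oooooo
.ooo..
......
k=15  o.o...
......
......
.....o
.....o
o...o.
k=16  .o...o
......
......
......
o...oo
oo....
k=17  .o....
......
......
.....o
oo...o
.o..o.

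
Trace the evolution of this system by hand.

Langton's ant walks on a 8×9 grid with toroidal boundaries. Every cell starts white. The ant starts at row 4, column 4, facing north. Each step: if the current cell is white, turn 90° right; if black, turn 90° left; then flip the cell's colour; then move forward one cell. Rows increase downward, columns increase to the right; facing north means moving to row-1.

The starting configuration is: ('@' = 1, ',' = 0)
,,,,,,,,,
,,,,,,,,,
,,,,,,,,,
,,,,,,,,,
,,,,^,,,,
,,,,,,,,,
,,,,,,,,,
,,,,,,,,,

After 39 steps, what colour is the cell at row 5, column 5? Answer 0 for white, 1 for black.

gen 0: ,,,,,,,,,
,,,,,,,,,
,,,,,,,,,
,,,,,,,,,
,,,,^,,,,
,,,,,,,,,
,,,,,,,,,
,,,,,,,,,
gen 1: ,,,,,,,,,
,,,,,,,,,
,,,,,,,,,
,,,,,,,,,
,,,,@>,,,
,,,,,,,,,
,,,,,,,,,
,,,,,,,,,
gen 2: ,,,,,,,,,
,,,,,,,,,
,,,,,,,,,
,,,,,,,,,
,,,,@@,,,
,,,,,v,,,
,,,,,,,,,
,,,,,,,,,
gen 3: ,,,,,,,,,
,,,,,,,,,
,,,,,,,,,
,,,,,,,,,
,,,,@@,,,
,,,,<@,,,
,,,,,,,,,
,,,,,,,,,
gen 4: ,,,,,,,,,
,,,,,,,,,
,,,,,,,,,
,,,,,,,,,
,,,,^@,,,
,,,,@@,,,
,,,,,,,,,
,,,,,,,,,
gen 5: ,,,,,,,,,
,,,,,,,,,
,,,,,,,,,
,,,,,,,,,
,,,<,@,,,
,,,,@@,,,
,,,,,,,,,
,,,,,,,,,
gen 6: ,,,,,,,,,
,,,,,,,,,
,,,,,,,,,
,,,^,,,,,
,,,@,@,,,
,,,,@@,,,
,,,,,,,,,
,,,,,,,,,
gen 7: ,,,,,,,,,
,,,,,,,,,
,,,,,,,,,
,,,@>,,,,
,,,@,@,,,
,,,,@@,,,
,,,,,,,,,
,,,,,,,,,
gen 8: ,,,,,,,,,
,,,,,,,,,
,,,,,,,,,
,,,@@,,,,
,,,@v@,,,
,,,,@@,,,
,,,,,,,,,
,,,,,,,,,
gen 9: ,,,,,,,,,
,,,,,,,,,
,,,,,,,,,
,,,@@,,,,
,,,<@@,,,
,,,,@@,,,
,,,,,,,,,
,,,,,,,,,
gen 10: ,,,,,,,,,
,,,,,,,,,
,,,,,,,,,
,,,@@,,,,
,,,,@@,,,
,,,v@@,,,
,,,,,,,,,
,,,,,,,,,
gen 11: ,,,,,,,,,
,,,,,,,,,
,,,,,,,,,
,,,@@,,,,
,,,,@@,,,
,,<@@@,,,
,,,,,,,,,
,,,,,,,,,
gen 12: ,,,,,,,,,
,,,,,,,,,
,,,,,,,,,
,,,@@,,,,
,,^,@@,,,
,,@@@@,,,
,,,,,,,,,
,,,,,,,,,
gen 13: ,,,,,,,,,
,,,,,,,,,
,,,,,,,,,
,,,@@,,,,
,,@>@@,,,
,,@@@@,,,
,,,,,,,,,
,,,,,,,,,
gen 14: ,,,,,,,,,
,,,,,,,,,
,,,,,,,,,
,,,@@,,,,
,,@@@@,,,
,,@v@@,,,
,,,,,,,,,
,,,,,,,,,
gen 15: ,,,,,,,,,
,,,,,,,,,
,,,,,,,,,
,,,@@,,,,
,,@@@@,,,
,,@,>@,,,
,,,,,,,,,
,,,,,,,,,
gen 16: ,,,,,,,,,
,,,,,,,,,
,,,,,,,,,
,,,@@,,,,
,,@@^@,,,
,,@,,@,,,
,,,,,,,,,
,,,,,,,,,
gen 17: ,,,,,,,,,
,,,,,,,,,
,,,,,,,,,
,,,@@,,,,
,,@<,@,,,
,,@,,@,,,
,,,,,,,,,
,,,,,,,,,
gen 18: ,,,,,,,,,
,,,,,,,,,
,,,,,,,,,
,,,@@,,,,
,,@,,@,,,
,,@v,@,,,
,,,,,,,,,
,,,,,,,,,
gen 19: ,,,,,,,,,
,,,,,,,,,
,,,,,,,,,
,,,@@,,,,
,,@,,@,,,
,,<@,@,,,
,,,,,,,,,
,,,,,,,,,
gen 20: ,,,,,,,,,
,,,,,,,,,
,,,,,,,,,
,,,@@,,,,
,,@,,@,,,
,,,@,@,,,
,,v,,,,,,
,,,,,,,,,
gen 21: ,,,,,,,,,
,,,,,,,,,
,,,,,,,,,
,,,@@,,,,
,,@,,@,,,
,,,@,@,,,
,<@,,,,,,
,,,,,,,,,
gen 22: ,,,,,,,,,
,,,,,,,,,
,,,,,,,,,
,,,@@,,,,
,,@,,@,,,
,^,@,@,,,
,@@,,,,,,
,,,,,,,,,
gen 23: ,,,,,,,,,
,,,,,,,,,
,,,,,,,,,
,,,@@,,,,
,,@,,@,,,
,@>@,@,,,
,@@,,,,,,
,,,,,,,,,
gen 24: ,,,,,,,,,
,,,,,,,,,
,,,,,,,,,
,,,@@,,,,
,,@,,@,,,
,@@@,@,,,
,@v,,,,,,
,,,,,,,,,
gen 25: ,,,,,,,,,
,,,,,,,,,
,,,,,,,,,
,,,@@,,,,
,,@,,@,,,
,@@@,@,,,
,@,>,,,,,
,,,,,,,,,
gen 26: ,,,,,,,,,
,,,,,,,,,
,,,,,,,,,
,,,@@,,,,
,,@,,@,,,
,@@@,@,,,
,@,@,,,,,
,,,v,,,,,
gen 27: ,,,,,,,,,
,,,,,,,,,
,,,,,,,,,
,,,@@,,,,
,,@,,@,,,
,@@@,@,,,
,@,@,,,,,
,,<@,,,,,
gen 28: ,,,,,,,,,
,,,,,,,,,
,,,,,,,,,
,,,@@,,,,
,,@,,@,,,
,@@@,@,,,
,@^@,,,,,
,,@@,,,,,
gen 29: ,,,,,,,,,
,,,,,,,,,
,,,,,,,,,
,,,@@,,,,
,,@,,@,,,
,@@@,@,,,
,@@>,,,,,
,,@@,,,,,
gen 30: ,,,,,,,,,
,,,,,,,,,
,,,,,,,,,
,,,@@,,,,
,,@,,@,,,
,@@^,@,,,
,@@,,,,,,
,,@@,,,,,
gen 31: ,,,,,,,,,
,,,,,,,,,
,,,,,,,,,
,,,@@,,,,
,,@,,@,,,
,@<,,@,,,
,@@,,,,,,
,,@@,,,,,
gen 32: ,,,,,,,,,
,,,,,,,,,
,,,,,,,,,
,,,@@,,,,
,,@,,@,,,
,@,,,@,,,
,@v,,,,,,
,,@@,,,,,
gen 33: ,,,,,,,,,
,,,,,,,,,
,,,,,,,,,
,,,@@,,,,
,,@,,@,,,
,@,,,@,,,
,@,>,,,,,
,,@@,,,,,
gen 34: ,,,,,,,,,
,,,,,,,,,
,,,,,,,,,
,,,@@,,,,
,,@,,@,,,
,@,,,@,,,
,@,@,,,,,
,,@v,,,,,
gen 35: ,,,,,,,,,
,,,,,,,,,
,,,,,,,,,
,,,@@,,,,
,,@,,@,,,
,@,,,@,,,
,@,@,,,,,
,,@,>,,,,
gen 36: ,,,,v,,,,
,,,,,,,,,
,,,,,,,,,
,,,@@,,,,
,,@,,@,,,
,@,,,@,,,
,@,@,,,,,
,,@,@,,,,
gen 37: ,,,<@,,,,
,,,,,,,,,
,,,,,,,,,
,,,@@,,,,
,,@,,@,,,
,@,,,@,,,
,@,@,,,,,
,,@,@,,,,
gen 38: ,,,@@,,,,
,,,,,,,,,
,,,,,,,,,
,,,@@,,,,
,,@,,@,,,
,@,,,@,,,
,@,@,,,,,
,,@^@,,,,
gen 39: ,,,@@,,,,
,,,,,,,,,
,,,,,,,,,
,,,@@,,,,
,,@,,@,,,
,@,,,@,,,
,@,@,,,,,
,,@@>,,,,

1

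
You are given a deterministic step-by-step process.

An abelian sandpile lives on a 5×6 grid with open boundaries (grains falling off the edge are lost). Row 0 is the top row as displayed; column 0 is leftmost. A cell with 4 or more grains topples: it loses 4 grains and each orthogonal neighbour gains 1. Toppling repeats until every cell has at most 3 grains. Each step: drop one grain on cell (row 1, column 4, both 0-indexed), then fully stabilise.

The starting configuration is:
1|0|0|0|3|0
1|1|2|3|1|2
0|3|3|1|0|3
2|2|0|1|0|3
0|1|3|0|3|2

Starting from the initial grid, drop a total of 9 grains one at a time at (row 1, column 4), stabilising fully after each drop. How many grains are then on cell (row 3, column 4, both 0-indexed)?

gen 0: 1|0|0|0|3|0
1|1|2|3|1|2
0|3|3|1|0|3
2|2|0|1|0|3
0|1|3|0|3|2
gen 1: 1|0|0|0|3|0
1|1|2|3|2|2
0|3|3|1|0|3
2|2|0|1|0|3
0|1|3|0|3|2
gen 2: 1|0|0|0|3|0
1|1|2|3|3|2
0|3|3|1|0|3
2|2|0|1|0|3
0|1|3|0|3|2
gen 3: 1|0|0|2|0|1
1|1|3|0|2|3
0|3|3|2|1|3
2|2|0|1|0|3
0|1|3|0|3|2
gen 4: 1|0|0|2|0|1
1|1|3|0|3|3
0|3|3|2|1|3
2|2|0|1|0|3
0|1|3|0|3|2
gen 5: 1|0|0|2|1|2
1|1|3|1|1|1
0|3|3|2|3|1
2|2|0|1|1|0
0|1|3|0|3|3
gen 6: 1|0|0|2|1|2
1|1|3|1|2|1
0|3|3|2|3|1
2|2|0|1|1|0
0|1|3|0|3|3
gen 7: 1|0|0|2|1|2
1|1|3|1|3|1
0|3|3|2|3|1
2|2|0|1|1|0
0|1|3|0|3|3
gen 8: 1|0|0|2|2|2
1|1|3|2|1|2
0|3|3|3|0|2
2|2|0|1|2|0
0|1|3|0|3|3
gen 9: 1|0|0|2|2|2
1|1|3|2|2|2
0|3|3|3|0|2
2|2|0|1|2|0
0|1|3|0|3|3

2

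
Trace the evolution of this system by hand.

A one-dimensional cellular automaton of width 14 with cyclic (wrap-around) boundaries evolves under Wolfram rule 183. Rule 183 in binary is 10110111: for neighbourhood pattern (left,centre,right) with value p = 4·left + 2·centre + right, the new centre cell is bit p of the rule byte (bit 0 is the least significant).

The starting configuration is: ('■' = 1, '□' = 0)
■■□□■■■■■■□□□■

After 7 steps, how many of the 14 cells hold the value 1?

t=0: ■■□□■■■■■■□□□■
t=1: ■□■■□■■■■□■■■□
t=2: ■■□□■□■■□■□■□■
t=3: ■□■■■■□□■■■■■□
t=4: ■■□■■□■■□■■■□■
t=5: ■□■□□■□□■□■□■□
t=6: ■■■■■■■■■■■■■■
t=7: ■■■■■■■■■■■■■■

14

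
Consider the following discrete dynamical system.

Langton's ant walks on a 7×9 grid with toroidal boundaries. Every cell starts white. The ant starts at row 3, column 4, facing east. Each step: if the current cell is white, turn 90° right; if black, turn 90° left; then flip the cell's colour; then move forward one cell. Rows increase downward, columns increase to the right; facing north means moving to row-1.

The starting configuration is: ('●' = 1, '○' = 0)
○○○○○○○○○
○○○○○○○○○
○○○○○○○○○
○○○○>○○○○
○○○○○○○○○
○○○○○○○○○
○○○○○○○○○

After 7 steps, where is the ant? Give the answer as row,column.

3,5

step 0: ○○○○○○○○○
○○○○○○○○○
○○○○○○○○○
○○○○>○○○○
○○○○○○○○○
○○○○○○○○○
○○○○○○○○○
step 1: ○○○○○○○○○
○○○○○○○○○
○○○○○○○○○
○○○○●○○○○
○○○○v○○○○
○○○○○○○○○
○○○○○○○○○
step 2: ○○○○○○○○○
○○○○○○○○○
○○○○○○○○○
○○○○●○○○○
○○○<●○○○○
○○○○○○○○○
○○○○○○○○○
step 3: ○○○○○○○○○
○○○○○○○○○
○○○○○○○○○
○○○^●○○○○
○○○●●○○○○
○○○○○○○○○
○○○○○○○○○
step 4: ○○○○○○○○○
○○○○○○○○○
○○○○○○○○○
○○○●>○○○○
○○○●●○○○○
○○○○○○○○○
○○○○○○○○○
step 5: ○○○○○○○○○
○○○○○○○○○
○○○○^○○○○
○○○●○○○○○
○○○●●○○○○
○○○○○○○○○
○○○○○○○○○
step 6: ○○○○○○○○○
○○○○○○○○○
○○○○●>○○○
○○○●○○○○○
○○○●●○○○○
○○○○○○○○○
○○○○○○○○○
step 7: ○○○○○○○○○
○○○○○○○○○
○○○○●●○○○
○○○●○v○○○
○○○●●○○○○
○○○○○○○○○
○○○○○○○○○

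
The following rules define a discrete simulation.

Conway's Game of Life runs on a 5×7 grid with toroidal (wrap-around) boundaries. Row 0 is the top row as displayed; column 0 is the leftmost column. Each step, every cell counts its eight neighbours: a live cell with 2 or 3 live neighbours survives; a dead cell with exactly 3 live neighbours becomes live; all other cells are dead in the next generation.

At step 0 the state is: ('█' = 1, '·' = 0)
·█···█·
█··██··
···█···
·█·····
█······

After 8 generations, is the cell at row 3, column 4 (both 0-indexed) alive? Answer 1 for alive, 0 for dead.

[0] ·█···█·
█··██··
···█···
·█·····
█······
[1] ██··█·█
··███··
··███··
·······
██·····
[2] ····███
█······
··█·█··
·███···
·█····█
[3] ·····██
···██·█
··█····
██·█···
·█·██·█
[4] ··█···█
···██·█
███·█··
██·██··
·█·██·█
[5] ··█···█
····█·█
······█
······█
·█··█·█
[6] ···█··█
█·····█
█·····█
······█
······█
[7] ·····██
·····█·
·····█·
·····██
█····██
[8] █···█··
····██·
····██·
█···█··
█···█··

1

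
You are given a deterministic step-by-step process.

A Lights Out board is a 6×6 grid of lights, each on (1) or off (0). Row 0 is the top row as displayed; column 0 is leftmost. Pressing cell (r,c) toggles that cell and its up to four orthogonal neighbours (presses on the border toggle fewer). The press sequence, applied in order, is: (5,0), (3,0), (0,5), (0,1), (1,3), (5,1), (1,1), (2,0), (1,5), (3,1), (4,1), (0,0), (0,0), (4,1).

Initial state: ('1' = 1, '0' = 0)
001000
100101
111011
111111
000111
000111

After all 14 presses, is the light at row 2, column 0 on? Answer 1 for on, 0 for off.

1

0) 001000
100101
111011
111111
000111
000111
1) 001000
100101
111011
111111
100111
110111
2) 001000
100101
011011
001111
000111
110111
3) 001011
100100
011011
001111
000111
110111
4) 110011
110100
011011
001111
000111
110111
5) 110111
111010
011111
001111
000111
110111
6) 110111
111010
011111
001111
010111
001111
7) 100111
000010
001111
001111
010111
001111
8) 100111
100010
111111
101111
010111
001111
9) 100110
100001
111110
101111
010111
001111
10) 100110
100001
101110
010111
000111
001111
11) 100110
100001
101110
000111
111111
011111
12) 010110
000001
101110
000111
111111
011111
13) 100110
100001
101110
000111
111111
011111
14) 100110
100001
101110
010111
000111
001111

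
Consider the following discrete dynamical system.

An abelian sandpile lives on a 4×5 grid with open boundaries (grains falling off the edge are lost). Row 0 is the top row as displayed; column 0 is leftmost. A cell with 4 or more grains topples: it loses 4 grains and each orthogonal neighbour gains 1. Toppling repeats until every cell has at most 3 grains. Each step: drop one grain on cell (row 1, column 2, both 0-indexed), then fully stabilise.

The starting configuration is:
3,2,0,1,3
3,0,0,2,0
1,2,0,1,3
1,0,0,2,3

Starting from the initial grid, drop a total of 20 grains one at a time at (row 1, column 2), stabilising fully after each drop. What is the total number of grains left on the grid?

gen 0: 3,2,0,1,3
3,0,0,2,0
1,2,0,1,3
1,0,0,2,3
gen 1: 3,2,0,1,3
3,0,1,2,0
1,2,0,1,3
1,0,0,2,3
gen 2: 3,2,0,1,3
3,0,2,2,0
1,2,0,1,3
1,0,0,2,3
gen 3: 3,2,0,1,3
3,0,3,2,0
1,2,0,1,3
1,0,0,2,3
gen 4: 3,2,1,1,3
3,1,0,3,0
1,2,1,1,3
1,0,0,2,3
gen 5: 3,2,1,1,3
3,1,1,3,0
1,2,1,1,3
1,0,0,2,3
gen 6: 3,2,1,1,3
3,1,2,3,0
1,2,1,1,3
1,0,0,2,3
gen 7: 3,2,1,1,3
3,1,3,3,0
1,2,1,1,3
1,0,0,2,3
gen 8: 3,2,2,2,3
3,2,1,0,1
1,2,2,2,3
1,0,0,2,3
gen 9: 3,2,2,2,3
3,2,2,0,1
1,2,2,2,3
1,0,0,2,3
gen 10: 3,2,2,2,3
3,2,3,0,1
1,2,2,2,3
1,0,0,2,3
gen 11: 3,2,3,2,3
3,3,0,1,1
1,2,3,2,3
1,0,0,2,3
gen 12: 3,2,3,2,3
3,3,1,1,1
1,2,3,2,3
1,0,0,2,3
gen 13: 3,2,3,2,3
3,3,2,1,1
1,2,3,2,3
1,0,0,2,3
gen 14: 3,2,3,2,3
3,3,3,1,1
1,2,3,2,3
1,0,0,2,3
gen 15: 1,1,1,3,3
1,3,3,2,1
3,0,1,3,3
1,1,1,2,3
gen 16: 1,2,2,3,3
2,0,1,3,1
3,1,2,3,3
1,1,1,2,3
gen 17: 1,2,2,3,3
2,0,2,3,1
3,1,2,3,3
1,1,1,2,3
gen 18: 1,2,2,3,3
2,0,3,3,1
3,1,2,3,3
1,1,1,2,3
gen 19: 1,3,0,2,1
2,1,3,3,0
3,2,0,3,2
1,1,3,0,1
gen 20: 1,3,1,3,1
2,2,1,1,1
3,2,2,0,3
1,1,3,1,1

33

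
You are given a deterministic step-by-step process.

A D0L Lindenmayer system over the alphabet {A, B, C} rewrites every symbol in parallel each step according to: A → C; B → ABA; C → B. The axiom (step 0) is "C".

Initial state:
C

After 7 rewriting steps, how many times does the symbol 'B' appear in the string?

[0] C
[1] B
[2] ABA
[3] CABAC
[4] BCABACB
[5] ABABCABACBABA
[6] CABACABABCABACBABACABAC
[7] BCABACBCABACABABCABACBABACABACBCABACB

13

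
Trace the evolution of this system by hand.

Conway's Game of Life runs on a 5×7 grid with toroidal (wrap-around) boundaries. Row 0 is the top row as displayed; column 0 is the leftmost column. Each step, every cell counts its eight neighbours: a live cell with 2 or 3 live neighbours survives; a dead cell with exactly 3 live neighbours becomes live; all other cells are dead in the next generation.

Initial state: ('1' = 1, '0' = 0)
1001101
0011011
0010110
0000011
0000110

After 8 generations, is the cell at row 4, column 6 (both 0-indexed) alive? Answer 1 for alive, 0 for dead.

1

0) 1001101
0011011
0010110
0000011
0000110
1) 1010000
1110000
0010000
0001001
1001000
2) 1011001
1011000
1011000
0011000
1111001
3) 0000100
1000100
0000100
0000101
0000101
4) 0001100
0001110
0001100
0001100
0001100
5) 0010000
0010010
0010000
0010010
0010010
6) 0111000
0111000
0111000
0111000
0111000
7) 1000100
1000100
1000100
1000100
1000100
8) 1101111
1101111
1101111
1101111
1101111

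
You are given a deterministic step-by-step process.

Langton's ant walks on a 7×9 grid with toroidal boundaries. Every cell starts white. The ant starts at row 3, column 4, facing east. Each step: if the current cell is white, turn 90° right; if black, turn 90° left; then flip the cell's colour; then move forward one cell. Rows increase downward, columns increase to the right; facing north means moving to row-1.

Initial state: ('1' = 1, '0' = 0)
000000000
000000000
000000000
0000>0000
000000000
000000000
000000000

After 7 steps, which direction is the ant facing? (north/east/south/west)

step 0: 000000000
000000000
000000000
0000>0000
000000000
000000000
000000000
step 1: 000000000
000000000
000000000
000010000
0000v0000
000000000
000000000
step 2: 000000000
000000000
000000000
000010000
000<10000
000000000
000000000
step 3: 000000000
000000000
000000000
000^10000
000110000
000000000
000000000
step 4: 000000000
000000000
000000000
0001>0000
000110000
000000000
000000000
step 5: 000000000
000000000
0000^0000
000100000
000110000
000000000
000000000
step 6: 000000000
000000000
00001>000
000100000
000110000
000000000
000000000
step 7: 000000000
000000000
000011000
00010v000
000110000
000000000
000000000

south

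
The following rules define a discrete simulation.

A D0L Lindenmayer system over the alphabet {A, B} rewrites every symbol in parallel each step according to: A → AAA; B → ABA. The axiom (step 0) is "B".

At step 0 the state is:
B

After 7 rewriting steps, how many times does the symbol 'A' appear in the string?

2186

0) B
1) ABA
2) AAAABAAAA
3) AAAAAAAAAAAAABAAAAAAAAAAAAA
4) AAAAAAAAAAAAAAAAAAAAAAAAAAAAAAAAAAAAAAAABAAAAAAAAAAAAAAAAAAAAAAAAAAAAAAAAAAAAAAAA
5) AAAAAAAAAAAAAAAAAAAAAAAAAAAAAAAAAAAAAAAAAAAAAAAAAAAAAAAAAA…AAAAAAAAAAAAAAAAAAAAAAAAAAAAAAAAAAAAAAAAAAAAAAAAAAAAAAAAAA  (len 243)
6) AAAAAAAAAAAAAAAAAAAAAAAAAAAAAAAAAAAAAAAAAAAAAAAAAAAAAAAAAA…AAAAAAAAAAAAAAAAAAAAAAAAAAAAAAAAAAAAAAAAAAAAAAAAAAAAAAAAAA  (len 729)
7) AAAAAAAAAAAAAAAAAAAAAAAAAAAAAAAAAAAAAAAAAAAAAAAAAAAAAAAAAA…AAAAAAAAAAAAAAAAAAAAAAAAAAAAAAAAAAAAAAAAAAAAAAAAAAAAAAAAAA  (len 2187)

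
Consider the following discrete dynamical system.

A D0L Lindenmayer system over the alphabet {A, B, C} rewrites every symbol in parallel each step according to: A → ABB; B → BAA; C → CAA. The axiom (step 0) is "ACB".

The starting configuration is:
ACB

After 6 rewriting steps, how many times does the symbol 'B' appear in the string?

1093

[0] ACB
[1] ABBCAABAA
[2] ABBBAABAACAAABBABBBAAABBABB
[3] ABBBAABAABAAABBABBBAAABBABBCAAABBABBABBBAABAAABBBAABAABAAABBABBABBBAABAAABBBAABAA
[4] ABBBAABAABAAABBABBBAAABBABBBAAABBABBABBBAABAAABBBAABAABAAA…ABAAABBBAABAABAAABBABBBAAABBABBABBBAABAABAAABBABBBAAABBABB  (len 243)
[5] ABBBAABAABAAABBABBBAAABBABBBAAABBABBABBBAABAAABBBAABAABAAA…BABBBAAABBABBABBBAABAAABBBAABAABAAABBABBABBBAABAAABBBAABAA  (len 729)
[6] ABBBAABAABAAABBABBBAAABBABBBAAABBABBABBBAABAAABBBAABAABAAA…ABAAABBBAABAABAAABBABBBAAABBABBABBBAABAABAAABBABBBAAABBABB  (len 2187)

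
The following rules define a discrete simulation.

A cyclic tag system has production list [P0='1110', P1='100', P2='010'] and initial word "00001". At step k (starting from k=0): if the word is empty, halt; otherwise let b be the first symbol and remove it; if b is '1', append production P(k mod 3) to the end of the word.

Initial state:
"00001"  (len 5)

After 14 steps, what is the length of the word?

11

gen 0: "00001"  (len 5)
gen 1: "0001"  (len 4)
gen 2: "001"  (len 3)
gen 3: "01"  (len 2)
gen 4: "1"  (len 1)
gen 5: "100"  (len 3)
gen 6: "00010"  (len 5)
gen 7: "0010"  (len 4)
gen 8: "010"  (len 3)
gen 9: "10"  (len 2)
gen 10: "01110"  (len 5)
gen 11: "1110"  (len 4)
gen 12: "110010"  (len 6)
gen 13: "100101110"  (len 9)
gen 14: "00101110100"  (len 11)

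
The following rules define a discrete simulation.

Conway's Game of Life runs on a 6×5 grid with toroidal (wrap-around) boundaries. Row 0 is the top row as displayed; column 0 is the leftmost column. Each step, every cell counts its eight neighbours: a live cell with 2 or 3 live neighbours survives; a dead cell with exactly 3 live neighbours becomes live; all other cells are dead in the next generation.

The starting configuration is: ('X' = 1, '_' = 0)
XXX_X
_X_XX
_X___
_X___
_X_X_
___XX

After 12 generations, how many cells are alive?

gen 0: XXX_X
_X_XX
_X___
_X___
_X_X_
___XX
gen 1: _X___
___XX
_X___
XX___
X__XX
_____
gen 2: _____
X_X__
_XX_X
_XX__
XX__X
X___X
gen 3: XX__X
X_XX_
_____
____X
__XXX
_X__X
gen 4: _____
X_XX_
___XX
____X
__X_X
_X___
gen 5: _XX__
__XX_
X_X__
X___X
X__X_
_____
gen 6: _XXX_
___X_
X_X__
X__X_
X____
_XX__
gen 7: _X_X_
___XX
_XXX_
X____
X_X_X
X__X_
gen 8: X__X_
XX__X
XXXX_
X____
X__X_
X__X_
gen 9: __XX_
_____
__XX_
X__X_
XX___
XXXX_
gen 10: ___XX
_____
__XXX
X__X_
___X_
X__X_
gen 11: ___XX
__X__
__XXX
_____
__XX_
__XX_
gen 12: ____X
__X__
__XX_
____X
__XX_
_____

7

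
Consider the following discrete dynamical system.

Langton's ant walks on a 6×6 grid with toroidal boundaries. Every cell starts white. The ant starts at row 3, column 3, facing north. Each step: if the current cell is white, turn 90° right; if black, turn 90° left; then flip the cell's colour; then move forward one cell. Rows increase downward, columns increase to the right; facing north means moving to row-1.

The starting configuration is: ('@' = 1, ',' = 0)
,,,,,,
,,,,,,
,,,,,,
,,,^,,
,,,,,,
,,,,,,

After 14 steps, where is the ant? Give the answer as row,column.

4,2

0) ,,,,,,
,,,,,,
,,,,,,
,,,^,,
,,,,,,
,,,,,,
1) ,,,,,,
,,,,,,
,,,,,,
,,,@>,
,,,,,,
,,,,,,
2) ,,,,,,
,,,,,,
,,,,,,
,,,@@,
,,,,v,
,,,,,,
3) ,,,,,,
,,,,,,
,,,,,,
,,,@@,
,,,<@,
,,,,,,
4) ,,,,,,
,,,,,,
,,,,,,
,,,^@,
,,,@@,
,,,,,,
5) ,,,,,,
,,,,,,
,,,,,,
,,<,@,
,,,@@,
,,,,,,
6) ,,,,,,
,,,,,,
,,^,,,
,,@,@,
,,,@@,
,,,,,,
7) ,,,,,,
,,,,,,
,,@>,,
,,@,@,
,,,@@,
,,,,,,
8) ,,,,,,
,,,,,,
,,@@,,
,,@v@,
,,,@@,
,,,,,,
9) ,,,,,,
,,,,,,
,,@@,,
,,<@@,
,,,@@,
,,,,,,
10) ,,,,,,
,,,,,,
,,@@,,
,,,@@,
,,v@@,
,,,,,,
11) ,,,,,,
,,,,,,
,,@@,,
,,,@@,
,<@@@,
,,,,,,
12) ,,,,,,
,,,,,,
,,@@,,
,^,@@,
,@@@@,
,,,,,,
13) ,,,,,,
,,,,,,
,,@@,,
,@>@@,
,@@@@,
,,,,,,
14) ,,,,,,
,,,,,,
,,@@,,
,@@@@,
,@v@@,
,,,,,,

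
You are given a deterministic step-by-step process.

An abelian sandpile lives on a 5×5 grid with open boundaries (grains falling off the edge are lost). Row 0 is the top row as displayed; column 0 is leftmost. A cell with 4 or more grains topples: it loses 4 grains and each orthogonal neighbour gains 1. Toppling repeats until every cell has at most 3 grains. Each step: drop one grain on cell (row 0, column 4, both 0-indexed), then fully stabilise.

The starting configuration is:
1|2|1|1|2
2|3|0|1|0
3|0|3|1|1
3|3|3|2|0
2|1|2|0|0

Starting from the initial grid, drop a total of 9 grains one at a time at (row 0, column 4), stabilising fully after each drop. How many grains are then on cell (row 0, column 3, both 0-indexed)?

0) 1|2|1|1|2
2|3|0|1|0
3|0|3|1|1
3|3|3|2|0
2|1|2|0|0
1) 1|2|1|1|3
2|3|0|1|0
3|0|3|1|1
3|3|3|2|0
2|1|2|0|0
2) 1|2|1|2|0
2|3|0|1|1
3|0|3|1|1
3|3|3|2|0
2|1|2|0|0
3) 1|2|1|2|1
2|3|0|1|1
3|0|3|1|1
3|3|3|2|0
2|1|2|0|0
4) 1|2|1|2|2
2|3|0|1|1
3|0|3|1|1
3|3|3|2|0
2|1|2|0|0
5) 1|2|1|2|3
2|3|0|1|1
3|0|3|1|1
3|3|3|2|0
2|1|2|0|0
6) 1|2|1|3|0
2|3|0|1|2
3|0|3|1|1
3|3|3|2|0
2|1|2|0|0
7) 1|2|1|3|1
2|3|0|1|2
3|0|3|1|1
3|3|3|2|0
2|1|2|0|0
8) 1|2|1|3|2
2|3|0|1|2
3|0|3|1|1
3|3|3|2|0
2|1|2|0|0
9) 1|2|1|3|3
2|3|0|1|2
3|0|3|1|1
3|3|3|2|0
2|1|2|0|0

3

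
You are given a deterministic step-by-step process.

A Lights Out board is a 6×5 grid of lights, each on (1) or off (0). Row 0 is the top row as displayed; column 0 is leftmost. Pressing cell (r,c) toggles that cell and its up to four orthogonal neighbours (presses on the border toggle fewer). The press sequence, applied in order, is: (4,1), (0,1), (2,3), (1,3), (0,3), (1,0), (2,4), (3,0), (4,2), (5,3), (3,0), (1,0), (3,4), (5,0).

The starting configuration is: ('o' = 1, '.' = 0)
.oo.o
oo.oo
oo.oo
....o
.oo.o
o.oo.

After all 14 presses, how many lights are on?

gen 0: .oo.o
oo.oo
oo.oo
....o
.oo.o
o.oo.
gen 1: .oo.o
oo.oo
oo.oo
.o..o
o...o
oooo.
gen 2: o...o
o..oo
oo.oo
.o..o
o...o
oooo.
gen 3: o...o
o...o
ooo..
.o.oo
o...o
oooo.
gen 4: o..oo
o.oo.
oooo.
.o.oo
o...o
oooo.
gen 5: o.o..
o.o..
oooo.
.o.oo
o...o
oooo.
gen 6: ..o..
.oo..
.ooo.
.o.oo
o...o
oooo.
gen 7: ..o..
.oo.o
.oo.o
.o.o.
o...o
oooo.
gen 8: ..o..
.oo.o
ooo.o
o..o.
....o
oooo.
gen 9: ..o..
.oo.o
ooo.o
o.oo.
.oooo
oo.o.
gen 10: ..o..
.oo.o
ooo.o
o.oo.
.oo.o
ooo.o
gen 11: ..o..
.oo.o
.oo.o
.ooo.
ooo.o
ooo.o
gen 12: o.o..
o.o.o
ooo.o
.ooo.
ooo.o
ooo.o
gen 13: o.o..
o.o.o
ooo..
.oo.o
ooo..
ooo.o
gen 14: o.o..
o.o.o
ooo..
.oo.o
.oo..
..o.o

15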